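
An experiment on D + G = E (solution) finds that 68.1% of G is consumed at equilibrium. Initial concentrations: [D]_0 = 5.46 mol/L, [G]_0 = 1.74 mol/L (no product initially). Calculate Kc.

Let X = conversion of G.
Concentrations: [D] = 5.46 − 1.74X; [G] = 1.74 − 1.74X; [E] = 1.74X.
At X = 0.681: [D] = 4.28, [G] = 0.555, [E] = 1.18.
Kc = [E] / ([D] [G]) = 0.499 L/mol.

Kc = 0.499 L/mol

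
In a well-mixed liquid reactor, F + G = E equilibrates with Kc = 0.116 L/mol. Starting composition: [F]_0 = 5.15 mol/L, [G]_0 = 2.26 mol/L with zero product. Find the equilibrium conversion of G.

Let X = conversion of G; extent ξ = 2.26·X mol/L.
Concentrations: [F] = 5.15 − 2.26X; [G] = 2.26 − 2.26X; [E] = 2.26X.
Kc = [E] / ([F] [G]).
Equating to 0.116 L/mol: the physical root is X = 0.337.

X = 0.337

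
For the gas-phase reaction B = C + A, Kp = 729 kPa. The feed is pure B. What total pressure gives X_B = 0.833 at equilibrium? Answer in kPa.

Let X = conversion of B (basis 1 mol B); extent of reaction ξ = X.
Species balance: n_B = 1 − X; n_C = X; n_A = X.
n_T = Σnᵢ = 1 + X.
Kp = p_C p_A / (p_B) with p_i = (n_i/n_T)·P.
At X = 0.833: the mole-fraction product g(X) = Π y_i^ν_i = 2.267. Since Kp = g(X)·P^{1}, P = (Kp/g)^(1/1) = (729/2.267)^(1/1) = 322 kPa.

P = 322 kPa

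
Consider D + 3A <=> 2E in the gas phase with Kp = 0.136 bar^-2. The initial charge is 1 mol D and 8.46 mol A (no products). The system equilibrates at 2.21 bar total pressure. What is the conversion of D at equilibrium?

Basis: 1 mol D initially; let X = conversion of D. Extent ξ = X.
Species balance: n_D = 1 − X; n_A = 8.46 − 3X; n_E = 2X.
Total moles n_T = 9.46 − 2X.
y_i = n_i/n_T, p_i = y_i·P. Kp = p_E^2 / (p_D p_A^3).
This yields a degree-4 equation in X; solving on (0,1), X = 0.566.

X = 0.566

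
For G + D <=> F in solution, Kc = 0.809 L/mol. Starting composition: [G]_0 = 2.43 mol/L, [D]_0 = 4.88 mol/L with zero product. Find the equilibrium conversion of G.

X = 0.717

Let X = conversion of G; extent ξ = 2.43·X mol/L.
Concentrations: [G] = 2.43 − 2.43X; [D] = 4.88 − 2.43X; [F] = 2.43X.
Kc = [F] / ([G] [D]).
Solving Kc = 0.809 for X ∈ (0,1): X = 0.717.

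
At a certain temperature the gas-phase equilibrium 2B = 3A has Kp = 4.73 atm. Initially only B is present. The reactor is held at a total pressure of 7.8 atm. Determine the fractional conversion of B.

X = 0.419

Let X = conversion of B (basis 1 mol B); extent of reaction ξ = 0.5X.
Mole table: n_B = 1 − X; n_A = 1.5X.
n_T = Σnᵢ = 1 + 0.5X.
y_i = n_i/n_T, p_i = y_i·P. Kp = p_A^3 / (p_B^2).
Substituting and setting equal to 4.73 atm gives a polynomial in X; the root in (0,1) is X = 0.419.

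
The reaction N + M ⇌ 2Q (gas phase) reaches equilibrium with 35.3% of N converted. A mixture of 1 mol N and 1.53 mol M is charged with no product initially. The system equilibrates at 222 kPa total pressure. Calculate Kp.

Let X = conversion of N (basis 1 mol N); extent of reaction ξ = X.
Species balance: n_N = 1 − X; n_M = 1.53 − X; n_Q = 2X.
Total moles n_T = 2.53 (Δν = 0, constant).
At X = 0.353: n_N = 0.647, n_M = 1.18, n_Q = 0.706, n_T = 2.53.
p_i = (n_i/n_T)·P. Kp = p_Q^2 / (p_N p_M) = 0.655.

Kp = 0.655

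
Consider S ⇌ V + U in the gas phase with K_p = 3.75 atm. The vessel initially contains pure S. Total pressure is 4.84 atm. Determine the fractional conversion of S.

X = 0.661

Let X = conversion of S (basis 1 mol S); extent of reaction ξ = X.
At extent ξ: n_S = 1 − X; n_V = X; n_U = X.
Total moles n_T = 1 + X.
Mole fractions y_i = n_i/n_T; K_p = p_V p_U / (p_S) with p_i = y_i·P.
Equating to 3.75 atm and solving on 0 < X < 1: X = 0.661.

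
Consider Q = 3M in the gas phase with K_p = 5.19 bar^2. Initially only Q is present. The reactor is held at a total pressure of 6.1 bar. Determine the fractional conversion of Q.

X = 0.201

Let X = conversion of Q (basis 1 mol Q); extent of reaction ξ = X.
Moles: n_Q = 1 − X; n_M = 3X.
Total moles n_T = 1 + 2X.
Mole fractions y_i = n_i/n_T; K_p = p_M^3 / (p_Q) with p_i = y_i·P.
Equating to 5.19 bar^2 and solving on 0 < X < 1: X = 0.201.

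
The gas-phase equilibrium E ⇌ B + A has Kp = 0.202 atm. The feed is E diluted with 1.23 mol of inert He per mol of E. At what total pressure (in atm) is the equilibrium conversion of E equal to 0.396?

P = 2.04 atm

Take 1 mol E as basis and let X be its fractional conversion, so ξ = X.
Species balance: n_E = 1 − X; n_B = X; n_A = X; n_I = 1.23 (inert).
Summing: n_T = 2.23 + X.
Kp = p_B p_A / (p_E) with p_i = (n_i/n_T)·P.
At X = 0.396: the mole-fraction product g(X) = Π y_i^ν_i = 0.09887. Since Kp = g(X)·P^{1}, P = (Kp/g)^(1/1) = (0.202/0.09887)^(1/1) = 2.04 atm.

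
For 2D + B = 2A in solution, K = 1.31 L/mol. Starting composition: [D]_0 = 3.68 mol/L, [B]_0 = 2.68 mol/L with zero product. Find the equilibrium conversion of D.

X = 0.591

Let X = conversion of D; extent ξ = 3.68X/2 mol/L.
Concentrations: [D] = 3.68 − 3.68X; [B] = 2.68 − 1.84X; [A] = 3.68X.
K = [A]^2 / ([D]^2 [B]).
This equals 1.31 at X = 0.591 (the root in 0 < X < 1).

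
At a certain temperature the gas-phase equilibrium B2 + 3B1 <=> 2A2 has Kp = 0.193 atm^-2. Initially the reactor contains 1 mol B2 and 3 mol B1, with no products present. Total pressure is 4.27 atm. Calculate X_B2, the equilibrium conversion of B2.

X = 0.461

Take 1 mol B2 as basis and let X be its fractional conversion, so ξ = X.
At extent ξ: n_B2 = 1 − X; n_B1 = 3 − 3X; n_A2 = 2X.
n_T = Σnᵢ = 4 − 2X.
Mole fractions y_i = n_i/n_T; Kp = p_A2^2 / (p_B2 p_B1^3) with p_i = y_i·P.
Substituting and setting equal to 0.193 atm^-2 gives a polynomial in X; the root in (0,1) is X = 0.461.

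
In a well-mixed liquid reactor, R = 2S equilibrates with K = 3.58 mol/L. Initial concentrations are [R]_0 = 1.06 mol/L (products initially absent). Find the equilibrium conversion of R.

X = 0.589

Let X = conversion of R; extent ξ = 1.06·X mol/L.
Concentrations: [R] = 1.06 − 1.06X; [S] = 2.12X.
K = [S]^2 / ([R]).
Equating to 3.58 mol/L: the physical root is X = 0.589.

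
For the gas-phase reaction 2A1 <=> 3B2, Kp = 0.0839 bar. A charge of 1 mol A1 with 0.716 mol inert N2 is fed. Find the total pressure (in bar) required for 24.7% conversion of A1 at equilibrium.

Basis: 1 mol A1 initially; let X = conversion of A1. Extent ξ = 0.5X.
At extent ξ: n_A1 = 1 − X; n_B2 = 1.5X; n_I = 0.716 (inert).
Summing: n_T = 1.72 + 0.5X.
Kp = p_B2^3 / (p_A1^2) with p_i = (n_i/n_T)·P.
At X = 0.247: the mole-fraction product g(X) = Π y_i^ν_i = 0.04876. Since Kp = g(X)·P^{1}, P = (Kp/g)^(1/1) = (0.0839/0.04876)^(1/1) = 1.72 bar.

P = 1.72 bar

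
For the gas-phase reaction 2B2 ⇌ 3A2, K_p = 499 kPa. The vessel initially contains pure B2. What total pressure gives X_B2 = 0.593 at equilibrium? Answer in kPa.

Take 1 mol B2 as basis and let X be its fractional conversion, so ξ = 0.5X.
Species balance: n_B2 = 1 − X; n_A2 = 1.5X.
Total moles n_T = 1 + 0.5X.
K_p = p_A2^3 / (p_B2^2) with p_i = (n_i/n_T)·P.
At X = 0.593: the mole-fraction product g(X) = Π y_i^ν_i = 3.277. Since K_p = g(X)·P^{1}, P = (K_p/g)^(1/1) = (499/3.277)^(1/1) = 152 kPa.

P = 152 kPa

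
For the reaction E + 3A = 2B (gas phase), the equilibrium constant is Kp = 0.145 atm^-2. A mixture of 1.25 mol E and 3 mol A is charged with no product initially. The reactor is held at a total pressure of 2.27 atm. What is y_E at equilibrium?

y_E = 0.256

Let X = conversion of A (basis 3 mol A); extent of reaction ξ = X.
Species balance: n_E = 1.25 − X; n_A = 3 − 3X; n_B = 2X.
Total moles n_T = 4.25 − 2X.
Mole fractions y_i = n_i/n_T; Kp = p_B^2 / (p_E p_A^3) with p_i = y_i·P.
Setting this equal to 0.145 atm^-2 and taking the physical root (0 < X < 1) gives X = 0.329.
Then n_E = 0.921, n_T = 3.59, so y_E = 0.256.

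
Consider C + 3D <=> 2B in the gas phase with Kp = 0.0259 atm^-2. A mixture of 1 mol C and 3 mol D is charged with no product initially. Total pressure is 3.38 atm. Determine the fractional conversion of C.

Let X = conversion of C (basis 1 mol C); extent of reaction ξ = X.
Mole table: n_C = 1 − X; n_D = 3 − 3X; n_B = 2X.
n_T = Σnᵢ = 4 − 2X.
y_i = n_i/n_T, p_i = y_i·P. Kp = p_B^2 / (p_C p_D^3).
Equating to 0.0259 atm^-2 and solving on 0 < X < 1: X = 0.235.

X = 0.235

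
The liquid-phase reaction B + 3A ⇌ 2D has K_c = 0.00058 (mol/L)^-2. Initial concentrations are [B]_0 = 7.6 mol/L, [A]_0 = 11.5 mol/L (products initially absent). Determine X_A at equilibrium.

Let X = conversion of A; extent ξ = 11.5X/3 mol/L.
Concentrations: [B] = 7.6 − 3.83X; [A] = 11.5 − 11.5X; [D] = 7.67X.
K_c = [D]^2 / ([B] [A]^3).
Setting equal to 0.00058 and solving for X on (0,1) gives X = 0.220.

X = 0.220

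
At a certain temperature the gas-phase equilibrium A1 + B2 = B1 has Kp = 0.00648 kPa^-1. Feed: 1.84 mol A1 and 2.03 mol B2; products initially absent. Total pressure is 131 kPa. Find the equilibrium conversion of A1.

X = 0.277

Basis: 1.84 mol A1 initially; let X = conversion of A1. Extent ξ = 1.84X.
Moles: n_A1 = 1.84 − 1.84X; n_B2 = 2.03 − 1.84X; n_B1 = 1.84X.
n_T = Σnᵢ = 3.87 − 1.84X.
With p_i = (n_i/n_T)P, Kp = p_B1 / (p_A1 p_B2).
Equating to 0.00648 kPa^-1 and solving on 0 < X < 1: X = 0.277.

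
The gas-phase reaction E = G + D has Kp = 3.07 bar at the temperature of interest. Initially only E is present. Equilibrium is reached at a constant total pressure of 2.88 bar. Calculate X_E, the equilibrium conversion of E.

X = 0.718

Basis: 1 mol E initially; let X = conversion of E. Extent ξ = X.
Species balance: n_E = 1 − X; n_G = X; n_D = X.
Summing: n_T = 1 + X.
With p_i = (n_i/n_T)P, Kp = p_G p_D / (p_E).
This yields a degree-2 equation in X; solving on (0,1), X = 0.718.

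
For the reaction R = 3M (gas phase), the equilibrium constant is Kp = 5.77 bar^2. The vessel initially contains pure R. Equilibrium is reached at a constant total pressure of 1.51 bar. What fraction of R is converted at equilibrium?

X = 0.569

Basis: 1 mol R initially; let X = conversion of R. Extent ξ = X.
Mole table: n_R = 1 − X; n_M = 3X.
n_T = Σnᵢ = 1 + 2X.
y_i = n_i/n_T, p_i = y_i·P. Kp = p_M^3 / (p_R).
This yields a degree-3 equation in X; solving on (0,1), X = 0.569.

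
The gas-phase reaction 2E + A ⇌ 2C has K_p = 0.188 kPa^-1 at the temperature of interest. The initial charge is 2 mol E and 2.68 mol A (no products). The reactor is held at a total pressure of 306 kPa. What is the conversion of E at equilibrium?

X = 0.840

Take 2 mol E as basis and let X be its fractional conversion, so ξ = X.
At extent ξ: n_E = 2 − 2X; n_A = 2.68 − X; n_C = 2X.
Total moles n_T = 4.68 − X.
With p_i = (n_i/n_T)P, K_p = p_C^2 / (p_E^2 p_A).
Setting this equal to 0.188 kPa^-1 and taking the physical root (0 < X < 1) gives X = 0.840.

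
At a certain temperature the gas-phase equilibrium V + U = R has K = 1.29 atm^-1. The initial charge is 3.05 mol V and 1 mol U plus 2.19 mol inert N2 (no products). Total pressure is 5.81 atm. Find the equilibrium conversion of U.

Let X = conversion of U (basis 1 mol U); extent of reaction ξ = X.
Moles: n_V = 3.05 − X; n_U = 1 − X; n_R = X; n_I = 2.19 (inert).
n_T = Σnᵢ = 6.24 − X.
With p_i = (n_i/n_T)P, K = p_R / (p_V p_U).
This yields a degree-2 equation in X; solving on (0,1), X = 0.758.

X = 0.758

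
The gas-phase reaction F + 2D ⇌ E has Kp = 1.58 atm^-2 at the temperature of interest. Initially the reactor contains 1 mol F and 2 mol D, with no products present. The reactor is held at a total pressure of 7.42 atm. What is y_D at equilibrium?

y_D = 0.244

Take 1 mol F as basis and let X be its fractional conversion, so ξ = X.
At extent ξ: n_F = 1 − X; n_D = 2 − 2X; n_E = X.
n_T = Σnᵢ = 3 − 2X.
y_i = n_i/n_T, p_i = y_i·P. Kp = p_E / (p_F p_D^2).
This yields a degree-3 equation in X; solving on (0,1), X = 0.838.
Then n_D = 0.323, n_T = 1.32, so y_D = 0.244.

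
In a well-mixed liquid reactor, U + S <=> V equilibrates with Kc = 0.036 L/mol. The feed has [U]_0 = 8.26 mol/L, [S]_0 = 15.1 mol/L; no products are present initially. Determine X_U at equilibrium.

X = 0.311

Let X = conversion of U; extent ξ = 8.26·X mol/L.
Concentrations: [U] = 8.26 − 8.26X; [S] = 15.1 − 8.26X; [V] = 8.26X.
Kc = [V] / ([U] [S]).
This equals 0.036 at X = 0.311 (the root in 0 < X < 1).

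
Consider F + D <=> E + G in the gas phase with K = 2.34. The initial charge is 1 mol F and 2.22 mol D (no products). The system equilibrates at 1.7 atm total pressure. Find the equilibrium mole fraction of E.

Let X = conversion of F (basis 1 mol F); extent of reaction ξ = X.
At extent ξ: n_F = 1 − X; n_D = 2.22 − X; n_E = X; n_G = X.
Total moles n_T = 3.22 (Δν = 0, constant).
y_i = n_i/n_T, p_i = y_i·P. K = p_E p_G / (p_F p_D).
This yields a degree-2 equation in X; solving on (0,1), X = 0.805.
Then n_E = 0.805, n_T = 3.22, so y_E = 0.250.

y_E = 0.250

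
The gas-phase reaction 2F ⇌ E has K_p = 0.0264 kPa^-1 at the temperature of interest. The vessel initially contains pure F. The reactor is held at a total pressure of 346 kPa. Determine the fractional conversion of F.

Take 1 mol F as basis and let X be its fractional conversion, so ξ = 0.5X.
Mole table: n_F = 1 − X; n_E = 0.5X.
Summing: n_T = 1 − 0.5X.
Mole fractions y_i = n_i/n_T; K_p = p_E / (p_F^2) with p_i = y_i·P.
Equating to 0.0264 kPa^-1 and solving on 0 < X < 1: X = 0.837.

X = 0.837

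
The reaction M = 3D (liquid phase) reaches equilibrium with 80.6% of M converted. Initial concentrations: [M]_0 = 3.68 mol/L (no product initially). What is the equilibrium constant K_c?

K_c = 987 (mol/L)^2

Let X = conversion of M.
Concentrations: [M] = 3.68 − 3.68X; [D] = 11X.
At X = 0.806: [M] = 0.714, [D] = 8.9.
K_c = [D]^3 / ([M]) = 987 (mol/L)^2.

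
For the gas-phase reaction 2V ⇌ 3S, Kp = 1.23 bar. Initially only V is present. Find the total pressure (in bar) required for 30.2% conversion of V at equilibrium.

Basis: 1 mol V initially; let X = conversion of V. Extent ξ = 0.5X.
Species balance: n_V = 1 − X; n_S = 1.5X.
Summing: n_T = 1 + 0.5X.
Kp = p_S^3 / (p_V^2) with p_i = (n_i/n_T)·P.
At X = 0.302: the mole-fraction product g(X) = Π y_i^ν_i = 0.1658. Since Kp = g(X)·P^{1}, P = (Kp/g)^(1/1) = (1.23/0.1658)^(1/1) = 7.42 bar.

P = 7.42 bar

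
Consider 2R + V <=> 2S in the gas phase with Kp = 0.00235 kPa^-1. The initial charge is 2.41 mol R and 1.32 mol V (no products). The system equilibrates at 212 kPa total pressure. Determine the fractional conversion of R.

X = 0.276

Take 2.41 mol R as basis and let X be its fractional conversion, so ξ = 1.21X.
At extent ξ: n_R = 2.41 − 2.41X; n_V = 1.32 − 1.21X; n_S = 2.41X.
n_T = Σnᵢ = 3.73 − 1.21X.
With p_i = (n_i/n_T)P, Kp = p_S^2 / (p_R^2 p_V).
This yields a degree-3 equation in X; solving on (0,1), X = 0.276.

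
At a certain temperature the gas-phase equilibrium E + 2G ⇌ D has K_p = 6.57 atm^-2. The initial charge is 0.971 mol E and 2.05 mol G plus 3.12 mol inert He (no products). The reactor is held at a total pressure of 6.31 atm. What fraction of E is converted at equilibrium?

X = 0.779

Basis: 0.971 mol E initially; let X = conversion of E. Extent ξ = 0.971X.
Moles: n_E = 0.971 − 0.971X; n_G = 2.05 − 1.94X; n_D = 0.971X; n_I = 3.12 (inert).
n_T = Σnᵢ = 6.14 − 1.94X.
With p_i = (n_i/n_T)P, K_p = p_D / (p_E p_G^2).
Substituting and setting equal to 6.57 atm^-2 gives a polynomial in X; the root in (0,1) is X = 0.779.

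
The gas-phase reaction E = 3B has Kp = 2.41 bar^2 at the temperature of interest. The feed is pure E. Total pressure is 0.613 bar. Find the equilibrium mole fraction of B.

y_B = 0.890

Take 1 mol E as basis and let X be its fractional conversion, so ξ = X.
Species balance: n_E = 1 − X; n_B = 3X.
n_T = Σnᵢ = 1 + 2X.
y_i = n_i/n_T, p_i = y_i·P. Kp = p_B^3 / (p_E).
Substituting and setting equal to 2.41 bar^2 gives a polynomial in X; the root in (0,1) is X = 0.730.
Then n_B = 2.19, n_T = 2.46, so y_B = 0.890.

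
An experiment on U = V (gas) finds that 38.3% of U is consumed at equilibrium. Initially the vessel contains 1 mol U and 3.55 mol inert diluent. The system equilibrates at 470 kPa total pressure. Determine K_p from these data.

K_p = 0.621

Take 1 mol U as basis and let X be its fractional conversion, so ξ = X.
Moles: n_U = 1 − X; n_V = X; n_I = 3.55 (inert).
Since Δν = 0, n_T = 4.55 throughout.
At X = 0.383: n_U = 0.617, n_V = 0.383, n_T = 4.55.
p_i = (n_i/n_T)·P. K_p = p_V / (p_U) = 0.621.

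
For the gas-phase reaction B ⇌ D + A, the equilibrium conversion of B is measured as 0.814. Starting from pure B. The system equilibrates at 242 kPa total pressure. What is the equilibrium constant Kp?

Kp = 475 kPa

Let X = conversion of B (basis 1 mol B); extent of reaction ξ = X.
Species balance: n_B = 1 − X; n_D = X; n_A = X.
Summing: n_T = 1 + X.
At X = 0.814: n_B = 0.186, n_D = 0.814, n_A = 0.814, n_T = 1.81.
p_i = (n_i/n_T)·P. Kp = p_D p_A / (p_B) = 475 kPa.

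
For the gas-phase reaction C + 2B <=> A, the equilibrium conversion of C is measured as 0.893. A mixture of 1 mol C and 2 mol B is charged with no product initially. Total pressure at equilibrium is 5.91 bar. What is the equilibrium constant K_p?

K_p = 7.69 bar^-2

Let X = conversion of C (basis 1 mol C); extent of reaction ξ = X.
Mole table: n_C = 1 − X; n_B = 2 − 2X; n_A = X.
n_T = Σnᵢ = 3 − 2X.
At X = 0.893: n_C = 0.107, n_B = 0.214, n_A = 0.893, n_T = 1.21.
p_i = (n_i/n_T)·P. K_p = p_A / (p_C p_B^2) = 7.69 bar^-2.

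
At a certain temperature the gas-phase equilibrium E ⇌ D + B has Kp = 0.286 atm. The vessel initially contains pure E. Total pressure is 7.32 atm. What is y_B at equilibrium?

Take 1 mol E as basis and let X be its fractional conversion, so ξ = X.
Moles: n_E = 1 − X; n_D = X; n_B = X.
Summing: n_T = 1 + X.
Mole fractions y_i = n_i/n_T; Kp = p_D p_B / (p_E) with p_i = y_i·P.
Setting this equal to 0.286 atm and taking the physical root (0 < X < 1) gives X = 0.194.
Then n_B = 0.194, n_T = 1.19, so y_B = 0.162.

y_B = 0.162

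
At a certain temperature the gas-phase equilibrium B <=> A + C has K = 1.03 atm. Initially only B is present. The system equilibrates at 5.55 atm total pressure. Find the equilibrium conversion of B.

Let X = conversion of B (basis 1 mol B); extent of reaction ξ = X.
Species balance: n_B = 1 − X; n_A = X; n_C = X.
Total moles n_T = 1 + X.
With p_i = (n_i/n_T)P, K = p_A p_C / (p_B).
This yields a degree-2 equation in X; solving on (0,1), X = 0.396.

X = 0.396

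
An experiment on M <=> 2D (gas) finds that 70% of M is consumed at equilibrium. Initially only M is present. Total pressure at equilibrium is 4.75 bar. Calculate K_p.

Let X = conversion of M (basis 1 mol M); extent of reaction ξ = X.
Species balance: n_M = 1 − X; n_D = 2X.
Summing: n_T = 1 + X.
At X = 0.7: n_M = 0.3, n_D = 1.4, n_T = 1.7.
p_i = (n_i/n_T)·P. K_p = p_D^2 / (p_M) = 18.3 bar.

K_p = 18.3 bar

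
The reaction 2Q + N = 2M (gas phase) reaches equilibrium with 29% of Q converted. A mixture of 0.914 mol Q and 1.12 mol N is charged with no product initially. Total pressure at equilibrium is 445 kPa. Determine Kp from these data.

Kp = 0.000722 kPa^-1

Take 0.914 mol Q as basis and let X be its fractional conversion, so ξ = 0.457X.
Moles: n_Q = 0.914 − 0.914X; n_N = 1.12 − 0.457X; n_M = 0.914X.
Total moles n_T = 2.03 − 0.457X.
At X = 0.29: n_Q = 0.649, n_N = 0.987, n_M = 0.265, n_T = 1.9.
p_i = (n_i/n_T)·P. Kp = p_M^2 / (p_Q^2 p_N) = 0.000722 kPa^-1.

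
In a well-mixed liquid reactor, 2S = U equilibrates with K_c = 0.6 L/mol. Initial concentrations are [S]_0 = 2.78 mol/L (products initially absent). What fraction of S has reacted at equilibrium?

Let X = conversion of S; extent ξ = 2.78X/2 mol/L.
Concentrations: [S] = 2.78 − 2.78X; [U] = 1.39X.
K_c = [U] / ([S]^2).
Equating to 0.6 L/mol: the physical root is X = 0.582.

X = 0.582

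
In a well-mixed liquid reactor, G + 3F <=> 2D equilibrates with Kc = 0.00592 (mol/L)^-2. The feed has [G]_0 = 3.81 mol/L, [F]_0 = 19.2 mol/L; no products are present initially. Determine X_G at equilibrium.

Let X = conversion of G; extent ξ = 3.81·X mol/L.
Concentrations: [G] = 3.81 − 3.81X; [F] = 19.2 − 11.4X; [D] = 7.62X.
Kc = [D]^2 / ([G] [F]^3).
This equals 0.00592 at X = 0.576 (the root in 0 < X < 1).

X = 0.576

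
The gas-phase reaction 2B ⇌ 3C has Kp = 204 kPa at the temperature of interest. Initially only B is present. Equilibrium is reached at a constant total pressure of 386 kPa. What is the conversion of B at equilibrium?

Let X = conversion of B (basis 1 mol B); extent of reaction ξ = 0.5X.
At extent ξ: n_B = 1 − X; n_C = 1.5X.
Summing: n_T = 1 + 0.5X.
y_i = n_i/n_T, p_i = y_i·P. Kp = p_C^3 / (p_B^2).
Equating to 204 kPa and solving on 0 < X < 1: X = 0.405.

X = 0.405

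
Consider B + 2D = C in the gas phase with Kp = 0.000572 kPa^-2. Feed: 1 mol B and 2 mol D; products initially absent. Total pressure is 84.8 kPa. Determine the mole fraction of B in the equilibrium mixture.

Let X = conversion of B (basis 1 mol B); extent of reaction ξ = X.
Moles: n_B = 1 − X; n_D = 2 − 2X; n_C = X.
Summing: n_T = 3 − 2X.
y_i = n_i/n_T, p_i = y_i·P. Kp = p_C / (p_B p_D^2).
Equating to 0.000572 kPa^-2 and solving on 0 < X < 1: X = 0.505.
Then n_B = 0.495, n_T = 1.99, so y_B = 0.249.

y_B = 0.249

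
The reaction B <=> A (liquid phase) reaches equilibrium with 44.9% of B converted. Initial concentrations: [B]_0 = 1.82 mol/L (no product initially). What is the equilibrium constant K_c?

K_c = 0.815

Let X = conversion of B.
Concentrations: [B] = 1.82 − 1.82X; [A] = 1.82X.
At X = 0.449: [B] = 1, [A] = 0.817.
K_c = [A] / ([B]) = 0.815.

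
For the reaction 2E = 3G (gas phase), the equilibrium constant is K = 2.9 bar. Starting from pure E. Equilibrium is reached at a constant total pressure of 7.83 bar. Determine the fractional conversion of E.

Let X = conversion of E (basis 1 mol E); extent of reaction ξ = 0.5X.
Mole table: n_E = 1 − X; n_G = 1.5X.
n_T = Σnᵢ = 1 + 0.5X.
With p_i = (n_i/n_T)P, K = p_G^3 / (p_E^2).
Substituting and setting equal to 2.9 bar gives a polynomial in X; the root in (0,1) is X = 0.372.

X = 0.372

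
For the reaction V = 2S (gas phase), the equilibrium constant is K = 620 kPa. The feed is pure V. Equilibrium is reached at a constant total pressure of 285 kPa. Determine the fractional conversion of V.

X = 0.594

Take 1 mol V as basis and let X be its fractional conversion, so ξ = X.
Species balance: n_V = 1 − X; n_S = 2X.
Summing: n_T = 1 + X.
Mole fractions y_i = n_i/n_T; K = p_S^2 / (p_V) with p_i = y_i·P.
Substituting and setting equal to 620 kPa gives a polynomial in X; the root in (0,1) is X = 0.594.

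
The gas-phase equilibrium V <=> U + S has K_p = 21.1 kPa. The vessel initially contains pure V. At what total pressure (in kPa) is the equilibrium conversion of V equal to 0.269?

Take 1 mol V as basis and let X be its fractional conversion, so ξ = X.
At extent ξ: n_V = 1 − X; n_U = X; n_S = X.
Summing: n_T = 1 + X.
K_p = p_U p_S / (p_V) with p_i = (n_i/n_T)·P.
At X = 0.269: the mole-fraction product g(X) = Π y_i^ν_i = 0.07801. Since K_p = g(X)·P^{1}, P = (K_p/g)^(1/1) = (21.1/0.07801)^(1/1) = 270 kPa.

P = 270 kPa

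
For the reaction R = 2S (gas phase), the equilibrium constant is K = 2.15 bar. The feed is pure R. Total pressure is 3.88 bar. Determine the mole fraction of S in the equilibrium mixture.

Basis: 1 mol R initially; let X = conversion of R. Extent ξ = X.
At extent ξ: n_R = 1 − X; n_S = 2X.
Summing: n_T = 1 + X.
y_i = n_i/n_T, p_i = y_i·P. K = p_S^2 / (p_R).
This yields a degree-2 equation in X; solving on (0,1), X = 0.349.
Then n_S = 0.698, n_T = 1.35, so y_S = 0.517.

y_S = 0.517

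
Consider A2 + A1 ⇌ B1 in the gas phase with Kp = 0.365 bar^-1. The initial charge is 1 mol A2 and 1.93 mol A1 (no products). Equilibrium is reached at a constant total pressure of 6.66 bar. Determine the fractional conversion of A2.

Basis: 1 mol A2 initially; let X = conversion of A2. Extent ξ = X.
At extent ξ: n_A2 = 1 − X; n_A1 = 1.93 − X; n_B1 = X.
Summing: n_T = 2.93 − X.
Mole fractions y_i = n_i/n_T; Kp = p_B1 / (p_A2 p_A1) with p_i = y_i·P.
Substituting and setting equal to 0.365 bar^-1 gives a polynomial in X; the root in (0,1) is X = 0.583.

X = 0.583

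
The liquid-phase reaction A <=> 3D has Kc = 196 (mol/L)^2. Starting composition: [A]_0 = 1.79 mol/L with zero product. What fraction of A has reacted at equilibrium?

X = 0.786

Let X = conversion of A; extent ξ = 1.79·X mol/L.
Concentrations: [A] = 1.79 − 1.79X; [D] = 5.37X.
Kc = [D]^3 / ([A]).
Equating to 196 (mol/L)^2: the physical root is X = 0.786.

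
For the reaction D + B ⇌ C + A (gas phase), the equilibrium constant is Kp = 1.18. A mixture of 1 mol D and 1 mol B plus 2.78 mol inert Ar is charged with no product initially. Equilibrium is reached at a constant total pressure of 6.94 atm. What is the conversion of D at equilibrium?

X = 0.521

Take 1 mol D as basis and let X be its fractional conversion, so ξ = X.
Mole table: n_D = 1 − X; n_B = 1 − X; n_C = X; n_A = X; n_I = 2.78 (inert).
n_T stays at 4.78 (no change in mole number).
With p_i = (n_i/n_T)P, Kp = p_C p_A / (p_D p_B).
Setting this equal to 1.18 and taking the physical root (0 < X < 1) gives X = 0.521.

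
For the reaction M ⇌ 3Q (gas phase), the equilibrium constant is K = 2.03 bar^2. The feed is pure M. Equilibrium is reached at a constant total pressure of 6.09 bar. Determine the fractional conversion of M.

Basis: 1 mol M initially; let X = conversion of M. Extent ξ = X.
At extent ξ: n_M = 1 − X; n_Q = 3X.
n_T = Σnᵢ = 1 + 2X.
With p_i = (n_i/n_T)P, K = p_Q^3 / (p_M).
This yields a degree-3 equation in X; solving on (0,1), X = 0.142.

X = 0.142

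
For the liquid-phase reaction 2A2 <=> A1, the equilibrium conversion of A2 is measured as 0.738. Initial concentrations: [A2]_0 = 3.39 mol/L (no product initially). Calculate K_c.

Let X = conversion of A2.
Concentrations: [A2] = 3.39 − 3.39X; [A1] = 1.7X.
At X = 0.738: [A2] = 0.888, [A1] = 1.25.
K_c = [A1] / ([A2]^2) = 1.59 L/mol.

K_c = 1.59 L/mol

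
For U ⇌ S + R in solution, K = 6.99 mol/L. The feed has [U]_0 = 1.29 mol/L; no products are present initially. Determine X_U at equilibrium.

Let X = conversion of U; extent ξ = 1.29·X mol/L.
Concentrations: [U] = 1.29 − 1.29X; [S] = 1.29X; [R] = 1.29X.
K = [S] [R] / ([U]).
This equals 6.99 at X = 0.863 (the root in 0 < X < 1).

X = 0.863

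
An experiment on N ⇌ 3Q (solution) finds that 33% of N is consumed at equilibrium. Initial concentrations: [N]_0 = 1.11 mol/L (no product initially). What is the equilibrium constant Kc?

Kc = 1.78 (mol/L)^2

Let X = conversion of N.
Concentrations: [N] = 1.11 − 1.11X; [Q] = 3.33X.
At X = 0.33: [N] = 0.744, [Q] = 1.1.
Kc = [Q]^3 / ([N]) = 1.78 (mol/L)^2.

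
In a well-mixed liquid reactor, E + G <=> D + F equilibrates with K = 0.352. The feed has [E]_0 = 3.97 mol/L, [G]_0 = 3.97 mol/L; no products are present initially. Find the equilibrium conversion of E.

X = 0.372

Let X = conversion of E; extent ξ = 3.97·X mol/L.
Concentrations: [E] = 3.97 − 3.97X; [G] = 3.97 − 3.97X; [D] = 3.97X; [F] = 3.97X.
K = [D] [F] / ([E] [G]).
This equals 0.352 at X = 0.372 (the root in 0 < X < 1).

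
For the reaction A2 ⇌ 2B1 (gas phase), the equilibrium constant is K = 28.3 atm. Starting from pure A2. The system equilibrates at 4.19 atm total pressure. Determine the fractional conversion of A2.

X = 0.792

Basis: 1 mol A2 initially; let X = conversion of A2. Extent ξ = X.
Mole table: n_A2 = 1 − X; n_B1 = 2X.
Total moles n_T = 1 + X.
y_i = n_i/n_T, p_i = y_i·P. K = p_B1^2 / (p_A2).
This yields a degree-2 equation in X; solving on (0,1), X = 0.792.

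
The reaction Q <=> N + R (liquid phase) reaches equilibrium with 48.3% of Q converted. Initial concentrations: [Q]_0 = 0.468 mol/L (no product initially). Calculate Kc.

Let X = conversion of Q.
Concentrations: [Q] = 0.468 − 0.468X; [N] = 0.468X; [R] = 0.468X.
At X = 0.483: [Q] = 0.242, [N] = 0.226, [R] = 0.226.
Kc = [N] [R] / ([Q]) = 0.211 mol/L.

Kc = 0.211 mol/L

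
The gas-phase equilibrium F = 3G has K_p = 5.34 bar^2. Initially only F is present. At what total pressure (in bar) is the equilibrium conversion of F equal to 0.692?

P = 1.02 bar

Take 1 mol F as basis and let X be its fractional conversion, so ξ = X.
At extent ξ: n_F = 1 − X; n_G = 3X.
Total moles n_T = 1 + 2X.
K_p = p_G^3 / (p_F) with p_i = (n_i/n_T)·P.
At X = 0.692: the mole-fraction product g(X) = Π y_i^ν_i = 5.111. Since K_p = g(X)·P^{2}, P = (K_p/g)^(1/2) = (5.34/5.111)^(1/2) = 1.02 bar.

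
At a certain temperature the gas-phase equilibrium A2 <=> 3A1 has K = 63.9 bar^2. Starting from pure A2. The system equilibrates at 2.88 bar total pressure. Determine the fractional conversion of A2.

X = 0.759

Take 1 mol A2 as basis and let X be its fractional conversion, so ξ = X.
At extent ξ: n_A2 = 1 − X; n_A1 = 3X.
n_T = Σnᵢ = 1 + 2X.
y_i = n_i/n_T, p_i = y_i·P. K = p_A1^3 / (p_A2).
This yields a degree-3 equation in X; solving on (0,1), X = 0.759.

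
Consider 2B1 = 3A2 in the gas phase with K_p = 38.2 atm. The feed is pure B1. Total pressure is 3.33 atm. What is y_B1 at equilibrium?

y_B1 = 0.208

Let X = conversion of B1 (basis 1 mol B1); extent of reaction ξ = 0.5X.
Mole table: n_B1 = 1 − X; n_A2 = 1.5X.
Total moles n_T = 1 + 0.5X.
With p_i = (n_i/n_T)P, K_p = p_A2^3 / (p_B1^2).
Substituting and setting equal to 38.2 atm gives a polynomial in X; the root in (0,1) is X = 0.717.
Then n_B1 = 0.283, n_T = 1.36, so y_B1 = 0.208.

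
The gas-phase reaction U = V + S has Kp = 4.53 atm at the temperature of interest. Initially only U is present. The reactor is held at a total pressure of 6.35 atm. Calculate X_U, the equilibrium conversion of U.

Basis: 1 mol U initially; let X = conversion of U. Extent ξ = X.
Mole table: n_U = 1 − X; n_V = X; n_S = X.
Total moles n_T = 1 + X.
y_i = n_i/n_T, p_i = y_i·P. Kp = p_V p_S / (p_U).
Equating to 4.53 atm and solving on 0 < X < 1: X = 0.645.

X = 0.645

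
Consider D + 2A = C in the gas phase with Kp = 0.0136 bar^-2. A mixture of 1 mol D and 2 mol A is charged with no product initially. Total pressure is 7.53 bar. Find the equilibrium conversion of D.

Take 1 mol D as basis and let X be its fractional conversion, so ξ = X.
At extent ξ: n_D = 1 − X; n_A = 2 − 2X; n_C = X.
Summing: n_T = 3 − 2X.
y_i = n_i/n_T, p_i = y_i·P. Kp = p_C / (p_D p_A^2).
Substituting and setting equal to 0.0136 bar^-2 gives a polynomial in X; the root in (0,1) is X = 0.222.

X = 0.222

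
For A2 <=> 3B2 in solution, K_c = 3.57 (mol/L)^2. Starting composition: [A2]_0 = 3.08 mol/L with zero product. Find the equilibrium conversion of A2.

X = 0.221

Let X = conversion of A2; extent ξ = 3.08·X mol/L.
Concentrations: [A2] = 3.08 − 3.08X; [B2] = 9.24X.
K_c = [B2]^3 / ([A2]).
This equals 3.57 at X = 0.221 (the root in 0 < X < 1).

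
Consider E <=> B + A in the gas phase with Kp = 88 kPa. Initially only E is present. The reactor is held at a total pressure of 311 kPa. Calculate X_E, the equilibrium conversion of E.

Let X = conversion of E (basis 1 mol E); extent of reaction ξ = X.
Species balance: n_E = 1 − X; n_B = X; n_A = X.
n_T = Σnᵢ = 1 + X.
With p_i = (n_i/n_T)P, Kp = p_B p_A / (p_E).
This yields a degree-2 equation in X; solving on (0,1), X = 0.470.

X = 0.470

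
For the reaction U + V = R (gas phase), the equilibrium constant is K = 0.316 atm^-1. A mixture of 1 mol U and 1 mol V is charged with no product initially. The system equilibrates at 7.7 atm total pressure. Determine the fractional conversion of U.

X = 0.460

Basis: 1 mol U initially; let X = conversion of U. Extent ξ = X.
Moles: n_U = 1 − X; n_V = 1 − X; n_R = X.
Summing: n_T = 2 − X.
With p_i = (n_i/n_T)P, K = p_R / (p_U p_V).
Setting this equal to 0.316 atm^-1 and taking the physical root (0 < X < 1) gives X = 0.460.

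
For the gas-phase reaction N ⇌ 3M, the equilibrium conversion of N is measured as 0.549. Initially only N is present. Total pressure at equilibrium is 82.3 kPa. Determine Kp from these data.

Basis: 1 mol N initially; let X = conversion of N. Extent ξ = X.
Moles: n_N = 1 − X; n_M = 3X.
n_T = Σnᵢ = 1 + 2X.
At X = 0.549: n_N = 0.451, n_M = 1.65, n_T = 2.1.
p_i = (n_i/n_T)·P. Kp = p_M^3 / (p_N) = 1.52e+04 kPa^2.

Kp = 1.52e+04 kPa^2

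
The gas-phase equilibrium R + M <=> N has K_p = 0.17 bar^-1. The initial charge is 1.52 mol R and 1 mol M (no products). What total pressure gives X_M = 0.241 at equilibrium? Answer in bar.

P = 3.33 bar

Take 1 mol M as basis and let X be its fractional conversion, so ξ = X.
Mole table: n_R = 1.52 − X; n_M = 1 − X; n_N = X.
n_T = Σnᵢ = 2.52 − X.
K_p = p_N / (p_R p_M) with p_i = (n_i/n_T)·P.
At X = 0.241: the mole-fraction product g(X) = Π y_i^ν_i = 0.5658. Since K_p = g(X)·P^{-1}, P = (g/K_p)^(1/1) = (0.5658/0.17)^(1/1) = 3.33 bar.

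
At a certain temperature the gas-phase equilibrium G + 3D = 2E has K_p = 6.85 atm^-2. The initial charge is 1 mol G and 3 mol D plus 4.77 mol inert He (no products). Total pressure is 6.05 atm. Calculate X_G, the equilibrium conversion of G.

Basis: 1 mol G initially; let X = conversion of G. Extent ξ = X.
At extent ξ: n_G = 1 − X; n_D = 3 − 3X; n_E = 2X; n_I = 4.77 (inert).
Total moles n_T = 8.77 − 2X.
y_i = n_i/n_T, p_i = y_i·P. K_p = p_E^2 / (p_G p_D^3).
This yields a degree-4 equation in X; solving on (0,1), X = 0.655.

X = 0.655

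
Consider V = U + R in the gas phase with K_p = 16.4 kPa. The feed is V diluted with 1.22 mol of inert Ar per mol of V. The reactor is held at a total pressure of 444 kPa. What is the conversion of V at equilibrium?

X = 0.260

Basis: 1 mol V initially; let X = conversion of V. Extent ξ = X.
Moles: n_V = 1 − X; n_U = X; n_R = X; n_I = 1.22 (inert).
Total moles n_T = 2.22 + X.
y_i = n_i/n_T, p_i = y_i·P. K_p = p_U p_R / (p_V).
Substituting and setting equal to 16.4 kPa gives a polynomial in X; the root in (0,1) is X = 0.260.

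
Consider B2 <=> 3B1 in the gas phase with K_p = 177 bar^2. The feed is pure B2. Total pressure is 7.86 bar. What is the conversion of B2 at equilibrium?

X = 0.591

Basis: 1 mol B2 initially; let X = conversion of B2. Extent ξ = X.
Moles: n_B2 = 1 − X; n_B1 = 3X.
Summing: n_T = 1 + 2X.
With p_i = (n_i/n_T)P, K_p = p_B1^3 / (p_B2).
Setting this equal to 177 bar^2 and taking the physical root (0 < X < 1) gives X = 0.591.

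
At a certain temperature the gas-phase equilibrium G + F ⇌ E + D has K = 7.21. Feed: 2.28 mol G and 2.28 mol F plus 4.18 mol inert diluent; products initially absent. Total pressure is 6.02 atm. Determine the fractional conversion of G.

Basis: 2.28 mol G initially; let X = conversion of G. Extent ξ = 2.28X.
Moles: n_G = 2.28 − 2.28X; n_F = 2.28 − 2.28X; n_E = 2.28X; n_D = 2.28X; n_I = 4.18 (inert).
Total moles n_T = 8.74 (Δν = 0, constant).
With p_i = (n_i/n_T)P, K = p_E p_D / (p_G p_F).
Substituting and setting equal to 7.21 gives a polynomial in X; the root in (0,1) is X = 0.729.

X = 0.729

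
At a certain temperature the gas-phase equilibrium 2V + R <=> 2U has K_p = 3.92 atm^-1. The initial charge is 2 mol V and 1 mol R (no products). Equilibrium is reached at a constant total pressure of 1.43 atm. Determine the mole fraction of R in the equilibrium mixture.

y_R = 0.196

Let X = conversion of V (basis 2 mol V); extent of reaction ξ = X.
At extent ξ: n_V = 2 − 2X; n_R = 1 − X; n_U = 2X.
n_T = Σnᵢ = 3 − X.
With p_i = (n_i/n_T)P, K_p = p_U^2 / (p_V^2 p_R).
Substituting and setting equal to 3.92 atm^-1 gives a polynomial in X; the root in (0,1) is X = 0.512.
Then n_R = 0.488, n_T = 2.49, so y_R = 0.196.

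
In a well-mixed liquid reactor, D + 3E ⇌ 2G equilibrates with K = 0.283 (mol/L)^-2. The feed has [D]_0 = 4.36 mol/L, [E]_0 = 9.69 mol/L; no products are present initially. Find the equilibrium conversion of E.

X = 0.676

Let X = conversion of E; extent ξ = 9.69X/3 mol/L.
Concentrations: [D] = 4.36 − 3.23X; [E] = 9.69 − 9.69X; [G] = 6.46X.
K = [G]^2 / ([D] [E]^3).
Solving K = 0.283 for X ∈ (0,1): X = 0.676.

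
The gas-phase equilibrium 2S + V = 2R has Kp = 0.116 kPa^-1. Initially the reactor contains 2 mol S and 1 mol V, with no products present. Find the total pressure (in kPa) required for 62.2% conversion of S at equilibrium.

Take 2 mol S as basis and let X be its fractional conversion, so ξ = X.
Species balance: n_S = 2 − 2X; n_V = 1 − X; n_R = 2X.
Total moles n_T = 3 − X.
Kp = p_R^2 / (p_S^2 p_V) with p_i = (n_i/n_T)·P.
At X = 0.622: the mole-fraction product g(X) = Π y_i^ν_i = 17.03. Since Kp = g(X)·P^{-1}, P = (g/Kp)^(1/1) = (17.03/0.116)^(1/1) = 147 kPa.

P = 147 kPa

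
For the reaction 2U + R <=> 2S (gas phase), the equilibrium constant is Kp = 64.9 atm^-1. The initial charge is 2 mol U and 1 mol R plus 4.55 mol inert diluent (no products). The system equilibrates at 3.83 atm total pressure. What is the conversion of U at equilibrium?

X = 0.751

Basis: 2 mol U initially; let X = conversion of U. Extent ξ = X.
Species balance: n_U = 2 − 2X; n_R = 1 − X; n_S = 2X; n_I = 4.55 (inert).
Total moles n_T = 7.55 − X.
y_i = n_i/n_T, p_i = y_i·P. Kp = p_S^2 / (p_U^2 p_R).
Equating to 64.9 atm^-1 and solving on 0 < X < 1: X = 0.751.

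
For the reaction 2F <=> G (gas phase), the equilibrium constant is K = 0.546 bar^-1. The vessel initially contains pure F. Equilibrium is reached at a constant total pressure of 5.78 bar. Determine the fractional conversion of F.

Take 1 mol F as basis and let X be its fractional conversion, so ξ = 0.5X.
At extent ξ: n_F = 1 − X; n_G = 0.5X.
Total moles n_T = 1 − 0.5X.
Mole fractions y_i = n_i/n_T; K = p_G / (p_F^2) with p_i = y_i·P.
Setting this equal to 0.546 bar^-1 and taking the physical root (0 < X < 1) gives X = 0.729.

X = 0.729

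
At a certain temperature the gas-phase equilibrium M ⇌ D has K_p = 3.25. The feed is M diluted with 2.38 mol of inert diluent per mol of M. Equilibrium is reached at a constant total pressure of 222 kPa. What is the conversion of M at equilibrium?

X = 0.765

Let X = conversion of M (basis 1 mol M); extent of reaction ξ = X.
Species balance: n_M = 1 − X; n_D = X; n_I = 2.38 (inert).
n_T stays at 3.38 (no change in mole number).
Mole fractions y_i = n_i/n_T; K_p = p_D / (p_M) with p_i = y_i·P.
This yields a degree-1 equation in X; solving on (0,1), X = 0.765.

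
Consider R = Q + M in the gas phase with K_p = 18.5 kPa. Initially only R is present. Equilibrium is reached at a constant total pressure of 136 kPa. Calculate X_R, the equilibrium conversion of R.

X = 0.346

Basis: 1 mol R initially; let X = conversion of R. Extent ξ = X.
Mole table: n_R = 1 − X; n_Q = X; n_M = X.
n_T = Σnᵢ = 1 + X.
y_i = n_i/n_T, p_i = y_i·P. K_p = p_Q p_M / (p_R).
Substituting and setting equal to 18.5 kPa gives a polynomial in X; the root in (0,1) is X = 0.346.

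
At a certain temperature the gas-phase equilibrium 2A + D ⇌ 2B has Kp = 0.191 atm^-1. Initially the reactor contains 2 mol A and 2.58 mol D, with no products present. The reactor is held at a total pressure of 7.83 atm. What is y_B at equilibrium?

y_B = 0.227

Basis: 2 mol A initially; let X = conversion of A. Extent ξ = X.
At extent ξ: n_A = 2 − 2X; n_D = 2.58 − X; n_B = 2X.
Total moles n_T = 4.58 − X.
Mole fractions y_i = n_i/n_T; Kp = p_B^2 / (p_A^2 p_D) with p_i = y_i·P.
This yields a degree-3 equation in X; solving on (0,1), X = 0.467.
Then n_B = 0.934, n_T = 4.11, so y_B = 0.227.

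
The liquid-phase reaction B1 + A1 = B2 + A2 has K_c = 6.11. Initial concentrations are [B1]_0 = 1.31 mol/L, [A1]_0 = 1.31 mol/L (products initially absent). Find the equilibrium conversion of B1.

X = 0.712

Let X = conversion of B1; extent ξ = 1.31·X mol/L.
Concentrations: [B1] = 1.31 − 1.31X; [A1] = 1.31 − 1.31X; [B2] = 1.31X; [A2] = 1.31X.
K_c = [B2] [A2] / ([B1] [A1]).
Setting equal to 6.11 and solving for X on (0,1) gives X = 0.712.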